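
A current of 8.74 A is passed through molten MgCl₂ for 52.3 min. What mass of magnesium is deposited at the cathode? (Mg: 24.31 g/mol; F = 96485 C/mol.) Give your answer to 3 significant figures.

3.46 g

Charge passed = 8.74 × 3138 = 27430 C
n(e⁻) = 27430 / 96485 = 0.2843 mol
Mg²⁺ + 2e⁻ → Mg, so n(Mg) = 0.2843 / 2 = 0.1422 mol
m = 0.1422 × 24.31 = 3.46 g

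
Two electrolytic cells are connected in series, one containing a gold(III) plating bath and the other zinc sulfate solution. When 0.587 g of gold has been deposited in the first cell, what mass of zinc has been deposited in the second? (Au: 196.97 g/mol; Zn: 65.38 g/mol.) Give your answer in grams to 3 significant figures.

n(Au) = 0.587 / 196.97 = 0.002980 mol
Au³⁺ + 3e⁻ → Au, so n(e⁻) = 3 × 0.002980 = 0.008940 mol
Since the cells are in series, n(e⁻) in the Zn cell is also 0.008940 mol.
Zn²⁺ + 2e⁻ → Zn, so n(Zn) = 0.008940 / 2 = 0.004470 mol
m(Zn) = 0.004470 × 65.38 = 0.292 g

0.292 g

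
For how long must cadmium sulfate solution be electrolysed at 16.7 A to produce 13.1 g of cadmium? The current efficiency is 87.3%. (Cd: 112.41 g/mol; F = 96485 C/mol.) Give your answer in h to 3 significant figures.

0.428 h

n(Cd) = 13.1 / 112.41 = 0.1165 mol
Cd²⁺ + 2e⁻ → Cd, so n(e⁻) = 2 × 0.1165 = 0.2330 mol
Q = 0.2330 × 96485 / 0.873 = 25750 C
t = Q / I = 25750 / 16.7 = 1542 s = 0.428 h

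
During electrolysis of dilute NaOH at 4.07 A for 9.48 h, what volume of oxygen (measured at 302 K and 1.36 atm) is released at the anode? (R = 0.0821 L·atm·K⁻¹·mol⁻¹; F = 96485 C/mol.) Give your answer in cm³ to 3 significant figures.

6560 cm³

Q = 4.07 A × 34128 s = 1.389×10^5 C
n(e⁻) = 1.389×10^5 / 96485 = 1.440 mol
2H₂O → O₂ + 4H⁺ + 4e⁻, so n(O₂) = 1.440 / 4 = 0.3600 mol
V = nRT/P = 0.3600 × 0.0821 × 302 / 1.36 = 6.563 L
= 6560 cm³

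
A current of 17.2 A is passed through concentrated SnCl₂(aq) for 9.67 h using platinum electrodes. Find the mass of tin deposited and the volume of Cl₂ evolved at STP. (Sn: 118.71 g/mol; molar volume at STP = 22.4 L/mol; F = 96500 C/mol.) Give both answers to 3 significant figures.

Q = 17.2 × 34812 = 5.988×10^5 C; n(e⁻) = 5.988×10^5 / 96500 = 6.205 mol
Cathode: Sn²⁺ + 2e⁻ → Sn → n(Sn) = 6.205/2 = 3.103 mol → 368 g
Anode: 2Cl⁻ → Cl₂ + 2e⁻ → n(Cl₂) = 6.205/2 = 3.103 mol → 69.5 L

368 g Sn; 69.5 L Cl₂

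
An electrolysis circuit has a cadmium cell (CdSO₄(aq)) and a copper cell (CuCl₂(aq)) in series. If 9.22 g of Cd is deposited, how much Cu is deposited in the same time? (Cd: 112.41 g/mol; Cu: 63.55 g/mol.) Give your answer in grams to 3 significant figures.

5.21 g

n(Cd) = 9.22 / 112.41 = 0.08202 mol
Cd²⁺ + 2e⁻ → Cd, so n(e⁻) = 2 × 0.08202 = 0.1640 mol
Same current for the same time ⇒ same n(e⁻) = 0.1640 mol in both cells.
Cu²⁺ + 2e⁻ → Cu, so n(Cu) = 0.1640 / 2 = 0.08200 mol
m(Cu) = 0.08200 × 63.55 = 5.21 g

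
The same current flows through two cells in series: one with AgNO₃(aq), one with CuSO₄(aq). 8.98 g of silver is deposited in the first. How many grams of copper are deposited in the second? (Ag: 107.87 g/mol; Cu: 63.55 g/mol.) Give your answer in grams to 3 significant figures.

n(Ag) = 8.98 / 107.87 = 0.08325 mol
Ag⁺ + e⁻ → Ag, so n(e⁻) = 0.08325 mol
Same current for the same time ⇒ same n(e⁻) = 0.08325 mol in both cells.
Cu²⁺ + 2e⁻ → Cu, so n(Cu) = 0.08325 / 2 = 0.04163 mol
m(Cu) = 0.04163 × 63.55 = 2.65 g

2.65 g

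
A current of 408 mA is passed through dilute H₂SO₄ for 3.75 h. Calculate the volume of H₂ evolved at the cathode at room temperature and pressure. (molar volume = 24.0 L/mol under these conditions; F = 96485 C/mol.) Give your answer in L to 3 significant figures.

Charge passed = 0.408 × 13500 = 5508 C
Moles of electrons = 5508 / 96485 = 0.05709 mol
2H⁺ + 2e⁻ → H₂, so n(H₂) = 0.05709 / 2 = 0.02855 mol
V = 0.02855 × 24.0 = 0.6852 L

0.685 L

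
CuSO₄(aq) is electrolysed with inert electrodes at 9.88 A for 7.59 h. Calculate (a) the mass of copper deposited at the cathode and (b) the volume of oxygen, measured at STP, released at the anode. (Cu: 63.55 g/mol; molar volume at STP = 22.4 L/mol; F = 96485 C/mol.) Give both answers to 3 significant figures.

Q = 9.88 × 27324 = 2.700×10^5 C; n(e⁻) = 2.700×10^5 / 96485 = 2.798 mol
Cathode: Cu²⁺ + 2e⁻ → Cu → n(Cu) = 2.798/2 = 1.399 mol → 88.9 g
Anode: 2H₂O → O₂ + 4H⁺ + 4e⁻ → n(O₂) = 2.798/4 = 0.6995 mol → 15.7 L

88.9 g Cu; 15.7 L O₂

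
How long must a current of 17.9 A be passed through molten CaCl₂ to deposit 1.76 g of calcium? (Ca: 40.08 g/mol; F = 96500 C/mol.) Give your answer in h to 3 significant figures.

0.132 h

n(Ca) = 1.76 / 40.08 = 0.04391 mol
Ca²⁺ + 2e⁻ → Ca, so n(e⁻) = 2 × 0.04391 = 0.08782 mol
Q = 0.08782 × 96500 = 8475 C
t = Q / I = 8475 / 17.9 = 473.5 s = 0.132 h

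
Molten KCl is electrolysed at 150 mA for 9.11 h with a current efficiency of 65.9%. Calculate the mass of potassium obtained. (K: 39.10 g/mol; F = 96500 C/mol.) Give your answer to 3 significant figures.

Q = 0.150 × 32796 = 4919 C
n(e⁻) = 4919 / 96500 = 0.05097 mol
K⁺ + e⁻ → K, so theoretical m(K) = 0.05097 × 39.10 = 1.993 g
Actual mass = 65.9% × 1.993 = 1.31 g

1.31 g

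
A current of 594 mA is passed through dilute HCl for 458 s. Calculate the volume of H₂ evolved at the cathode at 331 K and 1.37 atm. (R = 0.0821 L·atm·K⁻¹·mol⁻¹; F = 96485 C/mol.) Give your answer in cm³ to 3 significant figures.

28.0 cm³

Q = It = 0.594 × 458 = 272.1 C
Moles of electrons = 272.1 / 96485 = 0.002820 mol
2H⁺ + 2e⁻ → H₂, so n(H₂) = 0.002820 / 2 = 0.001410 mol
V = nRT/P = 0.001410 × 0.0821 × 331 / 1.37 = 0.02797 L
= 28.0 cm³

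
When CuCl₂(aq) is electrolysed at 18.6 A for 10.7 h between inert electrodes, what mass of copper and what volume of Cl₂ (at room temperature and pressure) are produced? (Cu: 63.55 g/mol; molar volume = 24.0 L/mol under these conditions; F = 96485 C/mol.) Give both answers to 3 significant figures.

236 g Cu; 89.1 L Cl₂

Q = 18.6 × 38520 = 7.165×10^5 C; n(e⁻) = 7.165×10^5 / 96485 = 7.426 mol
Cathode: Cu²⁺ + 2e⁻ → Cu → n(Cu) = 7.426/2 = 3.713 mol → 236 g
Anode: 2Cl⁻ → Cl₂ + 2e⁻ → n(Cl₂) = 7.426/2 = 3.713 mol → 89.1 L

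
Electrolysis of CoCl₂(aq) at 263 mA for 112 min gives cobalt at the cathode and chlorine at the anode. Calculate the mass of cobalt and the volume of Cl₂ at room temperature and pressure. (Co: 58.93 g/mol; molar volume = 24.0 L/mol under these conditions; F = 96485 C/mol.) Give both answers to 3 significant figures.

Q = 0.263 × 6720 = 1767 C; n(e⁻) = 1767 / 96485 = 0.01831 mol
Cathode: Co²⁺ + 2e⁻ → Co → n(Co) = 0.01831/2 = 0.009155 mol → 0.540 g
Anode: 2Cl⁻ → Cl₂ + 2e⁻ → n(Cl₂) = 0.01831/2 = 0.009155 mol → 0.220 L

0.540 g Co; 0.220 L Cl₂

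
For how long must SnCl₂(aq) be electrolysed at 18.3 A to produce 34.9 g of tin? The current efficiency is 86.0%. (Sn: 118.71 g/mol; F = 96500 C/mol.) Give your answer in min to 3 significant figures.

60.1 min

n(Sn) = 34.9 / 118.71 = 0.2940 mol
Sn²⁺ + 2e⁻ → Sn, so n(e⁻) = 2 × 0.2940 = 0.5880 mol
Q = 0.5880 × 96500 / 0.860 = 65980 C
t = Q / I = 65980 / 18.3 = 3605 s = 60.1 min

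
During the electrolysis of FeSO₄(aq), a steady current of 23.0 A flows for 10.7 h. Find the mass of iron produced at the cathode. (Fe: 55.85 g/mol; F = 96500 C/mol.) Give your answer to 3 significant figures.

Charge passed = 23.0 × 38520 = 8.860×10^5 C
n(e⁻) = Q/F = 8.860×10^5/96500 = 9.181 mol
Fe²⁺ + 2e⁻ → Fe, so n(Fe) = 9.181 / 2 = 4.591 mol
m = 4.591 × 55.85 = 256 g

256 g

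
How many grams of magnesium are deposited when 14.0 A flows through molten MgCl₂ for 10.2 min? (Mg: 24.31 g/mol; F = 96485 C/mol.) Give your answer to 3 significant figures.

Charge passed = 14.0 × 612 = 8568 C
Moles of electrons = 8568 / 96485 = 0.08880 mol
Mg²⁺ + 2e⁻ → Mg, so n(Mg) = 0.08880 / 2 = 0.04440 mol
m = 0.04440 × 24.31 = 1.08 g

1.08 g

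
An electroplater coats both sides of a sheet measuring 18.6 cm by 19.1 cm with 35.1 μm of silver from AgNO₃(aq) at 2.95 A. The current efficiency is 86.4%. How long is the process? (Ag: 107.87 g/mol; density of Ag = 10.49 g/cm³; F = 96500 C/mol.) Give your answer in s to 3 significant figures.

Plated area = 2 × 18.6 × 19.1 = 710.5 cm²
Volume = 710.5 × 35.1×10⁻⁴ cm = 2.494 cm³
m(Ag) = 2.494 × 10.49 = 26.16 g
n(Ag) = 26.16 / 107.87 = 0.2425 mol; n(e⁻) = 0.2425 mol
Q = 0.2425 × 96500 / 0.864 = 27080 C
t = 27080 / 2.95 = 9180 s

9180 s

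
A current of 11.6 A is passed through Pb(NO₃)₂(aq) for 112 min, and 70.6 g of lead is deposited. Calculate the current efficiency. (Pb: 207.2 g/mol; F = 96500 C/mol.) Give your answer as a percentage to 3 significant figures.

Q = 11.6 × 6720 = 77950 C
n(e⁻) = 77950 / 96500 = 0.8078 mol
Pb²⁺ + 2e⁻ → Pb, so theoretical n(Pb) = 0.4039 mol → 83.69 g
Efficiency = 70.6 / 83.69 = 0.8436 = 84.4%

84.4%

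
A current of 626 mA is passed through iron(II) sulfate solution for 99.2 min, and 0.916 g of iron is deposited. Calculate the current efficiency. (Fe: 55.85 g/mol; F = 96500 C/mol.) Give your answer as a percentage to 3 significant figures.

Q = 0.626 × 5952 = 3726 C
n(e⁻) = 3726 / 96500 = 0.03861 mol
Fe²⁺ + 2e⁻ → Fe, so theoretical n(Fe) = 0.01931 mol → 1.078 g
Efficiency = 0.916 / 1.078 = 0.8497 = 85.0%

85.0%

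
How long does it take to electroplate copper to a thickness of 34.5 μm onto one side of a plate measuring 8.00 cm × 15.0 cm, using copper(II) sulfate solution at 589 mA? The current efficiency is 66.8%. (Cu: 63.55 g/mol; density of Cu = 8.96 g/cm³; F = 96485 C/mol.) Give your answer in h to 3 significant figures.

7.95 h

Plated area = 8.00 × 15.0 = 120.0 cm²
Volume = 120.0 × 34.5×10⁻⁴ cm = 0.4140 cm³
m(Cu) = 0.4140 × 8.96 = 3.709 g
n(Cu) = 3.709 / 63.55 = 0.05836 mol; n(e⁻) = 2 × 0.05836 = 0.1167 mol
Q = 0.1167 × 96485 / 0.668 = 16860 C
t = 16860 / 0.589 = 28620 s = 7.95 h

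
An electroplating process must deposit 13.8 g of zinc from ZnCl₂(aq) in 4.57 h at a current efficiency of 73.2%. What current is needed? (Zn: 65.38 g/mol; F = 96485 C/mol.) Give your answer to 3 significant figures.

3.38 A

n(Zn) = 13.8 / 65.38 = 0.2111 mol
Zn²⁺ + 2e⁻ → Zn, so n(e⁻) = 2 × 0.2111 = 0.4222 mol
Q = 0.4222 × 96485 / 0.732 = 55650 C
I = Q / t = 55650 / 16452 s = 3.38 A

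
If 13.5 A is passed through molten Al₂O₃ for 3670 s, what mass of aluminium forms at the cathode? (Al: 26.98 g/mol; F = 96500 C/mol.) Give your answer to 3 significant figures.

4.62 g

Q = It = 13.5 × 3670 = 49550 C
Moles of electrons = 49550 / 96500 = 0.5135 mol
Al³⁺ + 3e⁻ → Al, so n(Al) = 0.5135 / 3 = 0.1712 mol
m = 0.1712 × 26.98 = 4.62 g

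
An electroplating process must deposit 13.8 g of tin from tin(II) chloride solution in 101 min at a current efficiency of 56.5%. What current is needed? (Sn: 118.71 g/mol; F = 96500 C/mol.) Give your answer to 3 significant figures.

n(Sn) = 13.8 / 118.71 = 0.1162 mol
Sn²⁺ + 2e⁻ → Sn, so n(e⁻) = 2 × 0.1162 = 0.2324 mol
Q = 0.2324 × 96500 / 0.565 = 39690 C
I = Q / t = 39690 / 6060 s = 6.55 A

6.55 A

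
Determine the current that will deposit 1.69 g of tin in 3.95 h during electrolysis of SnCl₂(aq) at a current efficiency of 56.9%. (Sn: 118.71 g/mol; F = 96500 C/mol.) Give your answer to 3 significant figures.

0.340 A

n(Sn) = 1.69 / 118.71 = 0.01424 mol
Sn²⁺ + 2e⁻ → Sn, so n(e⁻) = 2 × 0.01424 = 0.02848 mol
Q = 0.02848 × 96500 / 0.569 = 4830 C
I = Q / t = 4830 / 14220 s = 0.340 A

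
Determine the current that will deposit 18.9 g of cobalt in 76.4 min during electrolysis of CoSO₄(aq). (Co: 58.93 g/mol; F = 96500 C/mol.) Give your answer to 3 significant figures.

n(Co) = 18.9 / 58.93 = 0.3207 mol
Co²⁺ + 2e⁻ → Co, so n(e⁻) = 2 × 0.3207 = 0.6414 mol
Q = 0.6414 × 96500 = 61900 C
I = Q / t = 61900 / 4584 s = 13.5 A

13.5 A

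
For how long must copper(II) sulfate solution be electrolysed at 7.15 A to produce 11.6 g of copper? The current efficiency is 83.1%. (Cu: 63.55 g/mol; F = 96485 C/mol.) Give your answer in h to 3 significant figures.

n(Cu) = 11.6 / 63.55 = 0.1825 mol
Cu²⁺ + 2e⁻ → Cu, so n(e⁻) = 2 × 0.1825 = 0.3650 mol
Q = 0.3650 × 96485 / 0.831 = 42380 C
t = Q / I = 42380 / 7.15 = 5927 s = 1.65 h

1.65 h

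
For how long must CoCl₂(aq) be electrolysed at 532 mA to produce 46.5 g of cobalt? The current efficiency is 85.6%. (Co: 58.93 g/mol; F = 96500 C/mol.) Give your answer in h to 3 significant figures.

n(Co) = 46.5 / 58.93 = 0.7891 mol
Co²⁺ + 2e⁻ → Co, so n(e⁻) = 2 × 0.7891 = 1.578 mol
Q = 1.578 × 96500 / 0.856 = 1.779×10^5 C
t = Q / I = 1.779×10^5 / 0.532 = 3.344×10^5 s = 92.9 h

92.9 h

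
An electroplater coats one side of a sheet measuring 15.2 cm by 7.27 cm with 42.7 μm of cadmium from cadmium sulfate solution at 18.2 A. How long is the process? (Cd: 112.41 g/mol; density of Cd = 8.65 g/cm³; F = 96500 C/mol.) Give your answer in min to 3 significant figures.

6.42 min

Plated area = 15.2 × 7.27 = 110.5 cm²
Volume = 110.5 × 42.7×10⁻⁴ cm = 0.4718 cm³
m(Cd) = 0.4718 × 8.65 = 4.081 g
n(Cd) = 4.081 / 112.41 = 0.03630 mol; n(e⁻) = 2 × 0.03630 = 0.07260 mol
Q = 0.07260 × 96500 = 7006 C
t = 7006 / 18.2 = 384.9 s = 6.42 min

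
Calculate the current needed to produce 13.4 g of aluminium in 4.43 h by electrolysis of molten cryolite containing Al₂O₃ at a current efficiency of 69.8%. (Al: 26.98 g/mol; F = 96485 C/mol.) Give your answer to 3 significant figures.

12.9 A

n(Al) = 13.4 / 26.98 = 0.4967 mol
Al³⁺ + 3e⁻ → Al, so n(e⁻) = 3 × 0.4967 = 1.490 mol
Q = 1.490 × 96485 / 0.698 = 2.060×10^5 C
I = Q / t = 2.060×10^5 / 15948 s = 12.9 A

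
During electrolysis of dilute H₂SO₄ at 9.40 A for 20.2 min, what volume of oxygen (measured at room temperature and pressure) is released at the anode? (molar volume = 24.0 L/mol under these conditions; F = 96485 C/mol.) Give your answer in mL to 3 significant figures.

Charge passed = 9.40 × 1212 = 11390 C
n(e⁻) = Q/F = 11390/96485 = 0.1180 mol
2H₂O → O₂ + 4H⁺ + 4e⁻, so n(O₂) = 0.1180 / 4 = 0.02950 mol
V = 0.02950 × 24.0 = 0.7080 L
= 708 mL

708 mL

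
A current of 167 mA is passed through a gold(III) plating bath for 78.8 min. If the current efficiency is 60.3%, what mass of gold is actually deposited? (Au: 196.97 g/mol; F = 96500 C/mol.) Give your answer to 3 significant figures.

0.324 g

Q = 0.167 × 4728 = 789.6 C
n(e⁻) = 789.6 / 96500 = 0.008182 mol
Au³⁺ + 3e⁻ → Au, so theoretical m(Au) = 0.002727 × 196.97 = 0.5371 g
Actual mass = 60.3% × 0.5371 = 0.324 g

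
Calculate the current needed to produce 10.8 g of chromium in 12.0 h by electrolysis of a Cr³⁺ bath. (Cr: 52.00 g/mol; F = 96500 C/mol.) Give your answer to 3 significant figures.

1.39 A

n(Cr) = 10.8 / 52.00 = 0.2077 mol
Cr³⁺ + 3e⁻ → Cr, so n(e⁻) = 3 × 0.2077 = 0.6231 mol
Q = 0.6231 × 96500 = 60130 C
I = Q / t = 60130 / 43200 s = 1.39 A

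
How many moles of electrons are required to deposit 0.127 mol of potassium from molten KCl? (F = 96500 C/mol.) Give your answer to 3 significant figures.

0.127 mol

K⁺ + e⁻ → K, so n(e⁻) = 1 × 0.127 = 0.1270 mol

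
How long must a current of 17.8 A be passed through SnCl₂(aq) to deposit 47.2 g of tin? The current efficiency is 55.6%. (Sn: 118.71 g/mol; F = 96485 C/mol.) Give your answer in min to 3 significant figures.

129 min

n(Sn) = 47.2 / 118.71 = 0.3976 mol
Sn²⁺ + 2e⁻ → Sn, so n(e⁻) = 2 × 0.3976 = 0.7952 mol
Q = 0.7952 × 96485 / 0.556 = 1.380×10^5 C
t = Q / I = 1.380×10^5 / 17.8 = 7753 s = 129 min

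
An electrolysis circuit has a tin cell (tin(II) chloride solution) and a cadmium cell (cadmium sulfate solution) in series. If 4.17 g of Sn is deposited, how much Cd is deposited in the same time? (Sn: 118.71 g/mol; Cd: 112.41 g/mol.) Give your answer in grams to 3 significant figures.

3.95 g

n(Sn) = 4.17 / 118.71 = 0.03513 mol
Sn²⁺ + 2e⁻ → Sn, so n(e⁻) = 2 × 0.03513 = 0.07026 mol
Since the cells are in series, n(e⁻) in the Cd cell is also 0.07026 mol.
Cd²⁺ + 2e⁻ → Cd, so n(Cd) = 0.07026 / 2 = 0.03513 mol
m(Cd) = 0.03513 × 112.41 = 3.95 g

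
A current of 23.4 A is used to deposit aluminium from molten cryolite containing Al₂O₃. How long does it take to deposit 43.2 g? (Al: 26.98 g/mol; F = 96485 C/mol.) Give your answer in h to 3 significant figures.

n(Al) = 43.2 / 26.98 = 1.601 mol
Al³⁺ + 3e⁻ → Al, so n(e⁻) = 3 × 1.601 = 4.803 mol
Q = 4.803 × 96485 = 4.634×10^5 C
t = Q / I = 4.634×10^5 / 23.4 = 19800 s = 5.50 h

5.50 h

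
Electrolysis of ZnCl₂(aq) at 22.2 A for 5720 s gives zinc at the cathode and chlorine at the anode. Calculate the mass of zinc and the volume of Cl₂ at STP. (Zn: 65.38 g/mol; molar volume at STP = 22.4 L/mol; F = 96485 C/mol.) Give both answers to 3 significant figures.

43.0 g Zn; 14.7 L Cl₂

Q = 22.2 × 5720 = 1.270×10^5 C; n(e⁻) = 1.270×10^5 / 96485 = 1.316 mol
Cathode: Zn²⁺ + 2e⁻ → Zn → n(Zn) = 1.316/2 = 0.6580 mol → 43.0 g
Anode: 2Cl⁻ → Cl₂ + 2e⁻ → n(Cl₂) = 1.316/2 = 0.6580 mol → 14.7 L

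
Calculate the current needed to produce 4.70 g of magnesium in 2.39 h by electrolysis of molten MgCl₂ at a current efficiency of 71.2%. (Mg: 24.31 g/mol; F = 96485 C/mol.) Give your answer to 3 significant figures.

n(Mg) = 4.70 / 24.31 = 0.1933 mol
Mg²⁺ + 2e⁻ → Mg, so n(e⁻) = 2 × 0.1933 = 0.3866 mol
Q = 0.3866 × 96485 / 0.712 = 52390 C
I = Q / t = 52390 / 8604 s = 6.09 A

6.09 A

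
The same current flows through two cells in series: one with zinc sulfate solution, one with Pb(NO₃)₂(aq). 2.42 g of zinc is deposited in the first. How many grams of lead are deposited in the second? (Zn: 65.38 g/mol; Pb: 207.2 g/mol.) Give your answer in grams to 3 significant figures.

n(Zn) = 2.42 / 65.38 = 0.03701 mol
Zn²⁺ + 2e⁻ → Zn, so n(e⁻) = 2 × 0.03701 = 0.07402 mol
Same current for the same time ⇒ same n(e⁻) = 0.07402 mol in both cells.
Pb²⁺ + 2e⁻ → Pb, so n(Pb) = 0.07402 / 2 = 0.03701 mol
m(Pb) = 0.03701 × 207.2 = 7.67 g

7.67 g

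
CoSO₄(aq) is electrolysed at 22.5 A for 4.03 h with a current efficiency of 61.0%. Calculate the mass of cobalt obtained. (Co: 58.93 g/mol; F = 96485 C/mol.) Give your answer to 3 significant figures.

Q = 22.5 × 14508 = 3.264×10^5 C
n(e⁻) = 3.264×10^5 / 96485 = 3.383 mol
Co²⁺ + 2e⁻ → Co, so theoretical m(Co) = 1.692 × 58.93 = 99.71 g
Actual mass = 61.0% × 99.71 = 60.8 g

60.8 g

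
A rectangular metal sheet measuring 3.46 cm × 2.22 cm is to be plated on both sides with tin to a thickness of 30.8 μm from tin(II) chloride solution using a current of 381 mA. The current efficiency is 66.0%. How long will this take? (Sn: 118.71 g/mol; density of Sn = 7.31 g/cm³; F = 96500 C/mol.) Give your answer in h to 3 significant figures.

0.621 h

Plated area = 2 × 3.46 × 2.22 = 15.36 cm²
Volume = 15.36 × 30.8×10⁻⁴ cm = 0.04731 cm³
m(Sn) = 0.04731 × 7.31 = 0.3458 g
n(Sn) = 0.3458 / 118.71 = 0.002913 mol; n(e⁻) = 2 × 0.002913 = 0.005826 mol
Q = 0.005826 × 96500 / 0.660 = 851.8 C
t = 851.8 / 0.381 = 2236 s = 0.621 h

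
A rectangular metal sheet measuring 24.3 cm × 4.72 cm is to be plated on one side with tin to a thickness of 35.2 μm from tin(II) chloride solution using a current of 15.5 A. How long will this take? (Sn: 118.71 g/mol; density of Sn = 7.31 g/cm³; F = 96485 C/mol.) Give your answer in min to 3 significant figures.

5.16 min

Plated area = 24.3 × 4.72 = 114.7 cm²
Volume = 114.7 × 35.2×10⁻⁴ cm = 0.4037 cm³
m(Sn) = 0.4037 × 7.31 = 2.951 g
n(Sn) = 2.951 / 118.71 = 0.02486 mol; n(e⁻) = 2 × 0.02486 = 0.04972 mol
Q = 0.04972 × 96485 = 4797 C
t = 4797 / 15.5 = 309.5 s = 5.16 min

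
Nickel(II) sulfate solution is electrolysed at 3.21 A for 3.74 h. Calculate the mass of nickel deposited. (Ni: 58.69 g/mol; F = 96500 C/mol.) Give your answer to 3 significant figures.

Q = 3.21 A × 13464 s = 43220 C
n(e⁻) = 43220 / 96500 = 0.4479 mol
Ni²⁺ + 2e⁻ → Ni, so n(Ni) = 0.4479 / 2 = 0.2240 mol
m = 0.2240 × 58.69 = 13.1 g

13.1 g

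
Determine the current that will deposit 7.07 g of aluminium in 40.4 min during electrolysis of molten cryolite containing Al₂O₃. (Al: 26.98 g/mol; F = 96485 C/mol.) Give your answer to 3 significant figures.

31.3 A

n(Al) = 7.07 / 26.98 = 0.2620 mol
Al³⁺ + 3e⁻ → Al, so n(e⁻) = 3 × 0.2620 = 0.7860 mol
Q = 0.7860 × 96485 = 75840 C
I = Q / t = 75840 / 2424 s = 31.3 A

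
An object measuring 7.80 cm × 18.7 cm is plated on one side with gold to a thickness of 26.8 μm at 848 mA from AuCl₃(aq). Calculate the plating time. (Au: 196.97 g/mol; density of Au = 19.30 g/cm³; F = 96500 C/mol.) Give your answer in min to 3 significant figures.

Plated area = 7.80 × 18.7 = 145.9 cm²
Volume = 145.9 × 26.8×10⁻⁴ cm = 0.3910 cm³
m(Au) = 0.3910 × 19.30 = 7.546 g
n(Au) = 7.546 / 196.97 = 0.03831 mol; n(e⁻) = 3 × 0.03831 = 0.1149 mol
Q = 0.1149 × 96500 = 11090 C
t = 11090 / 0.848 = 13080 s = 218 min

218 min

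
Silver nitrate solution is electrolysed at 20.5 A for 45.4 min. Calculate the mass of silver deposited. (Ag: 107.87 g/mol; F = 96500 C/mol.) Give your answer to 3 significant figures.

Q = 20.5 A × 2724 s = 55840 C
n(e⁻) = 55840 / 96500 = 0.5787 mol
Ag⁺ + e⁻ → Ag, so n(Ag) = 0.5787 mol
m = 0.5787 × 107.87 = 62.4 g

62.4 g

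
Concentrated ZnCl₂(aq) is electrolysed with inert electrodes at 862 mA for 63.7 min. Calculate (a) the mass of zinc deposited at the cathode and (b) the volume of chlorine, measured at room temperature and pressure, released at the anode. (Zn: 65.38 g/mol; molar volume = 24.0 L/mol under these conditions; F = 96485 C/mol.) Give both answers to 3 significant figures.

Q = 0.862 × 3822 = 3295 C; n(e⁻) = 3295 / 96485 = 0.03415 mol
Cathode: Zn²⁺ + 2e⁻ → Zn → n(Zn) = 0.03415/2 = 0.01708 mol → 1.12 g
Anode: 2Cl⁻ → Cl₂ + 2e⁻ → n(Cl₂) = 0.03415/2 = 0.01708 mol → 0.410 L

1.12 g Zn; 0.410 L Cl₂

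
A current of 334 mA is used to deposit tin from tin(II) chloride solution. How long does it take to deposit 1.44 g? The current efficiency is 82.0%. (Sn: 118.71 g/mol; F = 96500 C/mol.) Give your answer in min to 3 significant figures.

n(Sn) = 1.44 / 118.71 = 0.01213 mol
Sn²⁺ + 2e⁻ → Sn, so n(e⁻) = 2 × 0.01213 = 0.02426 mol
Q = 0.02426 × 96500 / 0.820 = 2855 C
t = Q / I = 2855 / 0.334 = 8548 s = 142 min

142 min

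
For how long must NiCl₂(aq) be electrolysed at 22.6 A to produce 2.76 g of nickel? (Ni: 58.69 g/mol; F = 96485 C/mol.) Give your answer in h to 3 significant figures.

n(Ni) = 2.76 / 58.69 = 0.04703 mol
Ni²⁺ + 2e⁻ → Ni, so n(e⁻) = 2 × 0.04703 = 0.09406 mol
Q = 0.09406 × 96485 = 9075 C
t = Q / I = 9075 / 22.6 = 401.5 s = 0.112 h

0.112 h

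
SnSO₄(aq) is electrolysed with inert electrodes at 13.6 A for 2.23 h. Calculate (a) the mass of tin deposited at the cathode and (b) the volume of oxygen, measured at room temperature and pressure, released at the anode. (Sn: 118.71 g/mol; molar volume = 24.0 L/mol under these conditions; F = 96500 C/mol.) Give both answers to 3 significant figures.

Q = 13.6 × 8028 = 1.092×10^5 C; n(e⁻) = 1.092×10^5 / 96500 = 1.132 mol
Cathode: Sn²⁺ + 2e⁻ → Sn → n(Sn) = 1.132/2 = 0.5660 mol → 67.2 g
Anode: 2H₂O → O₂ + 4H⁺ + 4e⁻ → n(O₂) = 1.132/4 = 0.2830 mol → 6.79 L

67.2 g Sn; 6.79 L O₂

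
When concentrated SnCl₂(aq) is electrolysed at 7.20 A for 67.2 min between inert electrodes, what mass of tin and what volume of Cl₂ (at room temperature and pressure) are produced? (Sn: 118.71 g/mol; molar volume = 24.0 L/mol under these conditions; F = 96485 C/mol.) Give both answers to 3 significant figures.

17.9 g Sn; 3.61 L Cl₂

Q = 7.20 × 4032 = 29030 C; n(e⁻) = 29030 / 96485 = 0.3009 mol
Cathode: Sn²⁺ + 2e⁻ → Sn → n(Sn) = 0.3009/2 = 0.1505 mol → 17.9 g
Anode: 2Cl⁻ → Cl₂ + 2e⁻ → n(Cl₂) = 0.3009/2 = 0.1505 mol → 3.61 L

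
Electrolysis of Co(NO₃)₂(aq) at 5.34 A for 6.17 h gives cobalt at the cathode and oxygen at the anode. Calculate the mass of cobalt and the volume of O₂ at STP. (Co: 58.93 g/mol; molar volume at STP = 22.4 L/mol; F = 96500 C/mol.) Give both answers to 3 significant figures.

36.2 g Co; 6.88 L O₂

Q = 5.34 × 22212 = 1.186×10^5 C; n(e⁻) = 1.186×10^5 / 96500 = 1.229 mol
Cathode: Co²⁺ + 2e⁻ → Co → n(Co) = 1.229/2 = 0.6145 mol → 36.2 g
Anode: 2H₂O → O₂ + 4H⁺ + 4e⁻ → n(O₂) = 1.229/4 = 0.3073 mol → 6.88 L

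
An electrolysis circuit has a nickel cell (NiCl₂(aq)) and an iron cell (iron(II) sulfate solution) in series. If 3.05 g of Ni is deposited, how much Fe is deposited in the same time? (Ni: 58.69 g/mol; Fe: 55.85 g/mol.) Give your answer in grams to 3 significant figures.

n(Ni) = 3.05 / 58.69 = 0.05197 mol
Ni²⁺ + 2e⁻ → Ni, so n(e⁻) = 2 × 0.05197 = 0.1039 mol
Same current for the same time ⇒ same n(e⁻) = 0.1039 mol in both cells.
Fe²⁺ + 2e⁻ → Fe, so n(Fe) = 0.1039 / 2 = 0.05195 mol
m(Fe) = 0.05195 × 55.85 = 2.90 g

2.90 g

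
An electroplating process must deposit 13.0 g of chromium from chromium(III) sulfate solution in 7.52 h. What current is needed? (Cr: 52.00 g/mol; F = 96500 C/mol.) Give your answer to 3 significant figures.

n(Cr) = 13.0 / 52.00 = 0.2500 mol
Cr³⁺ + 3e⁻ → Cr, so n(e⁻) = 3 × 0.2500 = 0.7500 mol
Q = 0.7500 × 96500 = 72380 C
I = Q / t = 72380 / 27072 s = 2.67 A

2.67 A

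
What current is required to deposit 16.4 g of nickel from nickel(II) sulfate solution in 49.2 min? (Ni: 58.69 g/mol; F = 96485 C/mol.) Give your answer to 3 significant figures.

n(Ni) = 16.4 / 58.69 = 0.2794 mol
Ni²⁺ + 2e⁻ → Ni, so n(e⁻) = 2 × 0.2794 = 0.5588 mol
Q = 0.5588 × 96485 = 53920 C
I = Q / t = 53920 / 2952 s = 18.3 A

18.3 A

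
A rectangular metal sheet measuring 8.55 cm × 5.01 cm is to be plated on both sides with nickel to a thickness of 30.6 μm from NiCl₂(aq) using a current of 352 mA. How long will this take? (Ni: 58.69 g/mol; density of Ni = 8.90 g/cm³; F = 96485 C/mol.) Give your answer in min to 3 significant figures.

Plated area = 2 × 8.55 × 5.01 = 85.67 cm²
Volume = 85.67 × 30.6×10⁻⁴ cm = 0.2622 cm³
m(Ni) = 0.2622 × 8.90 = 2.334 g
n(Ni) = 2.334 / 58.69 = 0.03977 mol; n(e⁻) = 2 × 0.03977 = 0.07954 mol
Q = 0.07954 × 96485 = 7674 C
t = 7674 / 0.352 = 21800 s = 363 min

363 min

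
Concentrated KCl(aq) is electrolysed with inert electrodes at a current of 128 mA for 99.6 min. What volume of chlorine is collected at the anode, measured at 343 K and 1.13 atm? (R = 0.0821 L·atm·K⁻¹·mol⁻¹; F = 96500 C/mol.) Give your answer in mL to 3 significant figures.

98.8 mL

Q = It = 0.128 × 5976 = 764.9 C
n(e⁻) = 764.9 / 96500 = 0.007926 mol
2Cl⁻ → Cl₂ + 2e⁻, so n(Cl₂) = 0.007926 / 2 = 0.003963 mol
V = nRT/P = 0.003963 × 0.0821 × 343 / 1.13 = 0.09876 L
= 98.8 mL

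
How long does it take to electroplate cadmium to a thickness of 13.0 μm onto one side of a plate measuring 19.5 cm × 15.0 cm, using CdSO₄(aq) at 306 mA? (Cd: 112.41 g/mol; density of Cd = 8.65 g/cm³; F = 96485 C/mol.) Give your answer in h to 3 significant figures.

5.13 h

Plated area = 19.5 × 15.0 = 292.5 cm²
Volume = 292.5 × 13.0×10⁻⁴ cm = 0.3803 cm³
m(Cd) = 0.3803 × 8.65 = 3.290 g
n(Cd) = 3.290 / 112.41 = 0.02927 mol; n(e⁻) = 2 × 0.02927 = 0.05854 mol
Q = 0.05854 × 96485 = 5648 C
t = 5648 / 0.306 = 18460 s = 5.13 h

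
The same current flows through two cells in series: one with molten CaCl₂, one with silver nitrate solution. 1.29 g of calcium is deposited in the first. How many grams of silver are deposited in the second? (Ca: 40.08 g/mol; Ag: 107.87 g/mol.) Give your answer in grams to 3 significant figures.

6.94 g

n(Ca) = 1.29 / 40.08 = 0.03219 mol
Ca²⁺ + 2e⁻ → Ca, so n(e⁻) = 2 × 0.03219 = 0.06438 mol
In series, the same 0.06438 mol of electrons flows through the second cell.
Ag⁺ + e⁻ → Ag, so n(Ag) = 0.06438 mol
m(Ag) = 0.06438 × 107.87 = 6.94 g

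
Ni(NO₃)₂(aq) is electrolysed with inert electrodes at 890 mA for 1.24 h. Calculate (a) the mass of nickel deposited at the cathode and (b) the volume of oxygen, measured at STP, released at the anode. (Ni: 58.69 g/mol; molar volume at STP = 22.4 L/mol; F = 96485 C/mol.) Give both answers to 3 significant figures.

Q = 0.890 × 4464 = 3973 C; n(e⁻) = 3973 / 96485 = 0.04118 mol
Cathode: Ni²⁺ + 2e⁻ → Ni → n(Ni) = 0.04118/2 = 0.02059 mol → 1.21 g
Anode: 2H₂O → O₂ + 4H⁺ + 4e⁻ → n(O₂) = 0.04118/4 = 0.01030 mol → 0.231 L

1.21 g Ni; 0.231 L O₂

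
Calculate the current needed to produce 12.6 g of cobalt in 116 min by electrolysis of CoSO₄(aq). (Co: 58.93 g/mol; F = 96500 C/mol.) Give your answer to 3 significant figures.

n(Co) = 12.6 / 58.93 = 0.2138 mol
Co²⁺ + 2e⁻ → Co, so n(e⁻) = 2 × 0.2138 = 0.4276 mol
Q = 0.4276 × 96500 = 41260 C
I = Q / t = 41260 / 6960 s = 5.93 A

5.93 A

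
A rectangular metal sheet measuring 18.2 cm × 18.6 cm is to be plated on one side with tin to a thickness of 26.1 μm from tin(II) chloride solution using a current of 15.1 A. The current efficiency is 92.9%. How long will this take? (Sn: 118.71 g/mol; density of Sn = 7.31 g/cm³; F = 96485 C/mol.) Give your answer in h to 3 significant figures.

0.208 h

Plated area = 18.2 × 18.6 = 338.5 cm²
Volume = 338.5 × 26.1×10⁻⁴ cm = 0.8835 cm³
m(Sn) = 0.8835 × 7.31 = 6.458 g
n(Sn) = 6.458 / 118.71 = 0.05440 mol; n(e⁻) = 2 × 0.05440 = 0.1088 mol
Q = 0.1088 × 96485 / 0.929 = 11300 C
t = 11300 / 15.1 = 748.3 s = 0.208 h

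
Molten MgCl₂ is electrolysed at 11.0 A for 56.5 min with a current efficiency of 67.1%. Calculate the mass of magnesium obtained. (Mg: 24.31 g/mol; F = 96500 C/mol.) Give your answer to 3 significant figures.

3.15 g

Q = 11.0 × 3390 = 37290 C
n(e⁻) = 37290 / 96500 = 0.3864 mol
Mg²⁺ + 2e⁻ → Mg, so theoretical m(Mg) = 0.1932 × 24.31 = 4.697 g
Actual mass = 67.1% × 4.697 = 3.15 g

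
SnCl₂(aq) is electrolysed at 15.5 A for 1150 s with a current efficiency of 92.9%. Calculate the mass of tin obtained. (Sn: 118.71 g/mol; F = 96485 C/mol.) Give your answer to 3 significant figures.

Q = 15.5 × 1150 = 17830 C
n(e⁻) = 17830 / 96485 = 0.1848 mol
Sn²⁺ + 2e⁻ → Sn, so theoretical m(Sn) = 0.09240 × 118.71 = 10.97 g
Actual mass = 92.9% × 10.97 = 10.2 g

10.2 g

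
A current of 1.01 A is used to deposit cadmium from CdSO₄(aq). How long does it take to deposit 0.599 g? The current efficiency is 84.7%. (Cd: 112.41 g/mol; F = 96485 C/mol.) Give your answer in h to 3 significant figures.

n(Cd) = 0.599 / 112.41 = 0.005329 mol
Cd²⁺ + 2e⁻ → Cd, so n(e⁻) = 2 × 0.005329 = 0.01066 mol
Q = 0.01066 × 96485 / 0.847 = 1214 C
t = Q / I = 1214 / 1.01 = 1202 s = 0.334 h

0.334 h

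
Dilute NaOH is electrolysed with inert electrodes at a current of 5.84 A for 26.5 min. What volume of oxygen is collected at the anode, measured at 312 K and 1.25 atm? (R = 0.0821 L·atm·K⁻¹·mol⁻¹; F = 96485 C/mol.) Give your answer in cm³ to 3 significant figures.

493 cm³

Q = 5.84 A × 1590 s = 9286 C
n(e⁻) = 9286 / 96485 = 0.09624 mol
2H₂O → O₂ + 4H⁺ + 4e⁻, so n(O₂) = 0.09624 / 4 = 0.02406 mol
V = nRT/P = 0.02406 × 0.0821 × 312 / 1.25 = 0.4930 L
= 493 cm³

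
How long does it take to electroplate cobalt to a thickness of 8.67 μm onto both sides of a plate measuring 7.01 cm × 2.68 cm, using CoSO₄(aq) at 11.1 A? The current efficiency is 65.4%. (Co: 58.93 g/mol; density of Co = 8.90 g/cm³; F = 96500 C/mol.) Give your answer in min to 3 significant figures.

Plated area = 2 × 7.01 × 2.68 = 37.57 cm²
Volume = 37.57 × 8.67×10⁻⁴ cm = 0.03257 cm³
m(Co) = 0.03257 × 8.90 = 0.2899 g
n(Co) = 0.2899 / 58.93 = 0.004919 mol; n(e⁻) = 2 × 0.004919 = 0.009838 mol
Q = 0.009838 × 96500 / 0.654 = 1452 C
t = 1452 / 11.1 = 130.8 s = 2.18 min

2.18 min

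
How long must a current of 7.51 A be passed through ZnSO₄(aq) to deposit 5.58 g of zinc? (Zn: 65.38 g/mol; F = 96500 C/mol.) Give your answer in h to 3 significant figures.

n(Zn) = 5.58 / 65.38 = 0.08535 mol
Zn²⁺ + 2e⁻ → Zn, so n(e⁻) = 2 × 0.08535 = 0.1707 mol
Q = 0.1707 × 96500 = 16470 C
t = Q / I = 16470 / 7.51 = 2193 s = 0.609 h

0.609 h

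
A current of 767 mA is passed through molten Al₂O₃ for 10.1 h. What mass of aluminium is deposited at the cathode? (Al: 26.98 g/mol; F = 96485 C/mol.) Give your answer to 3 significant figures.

2.60 g

Q = 0.767 A × 36360 s = 27890 C
n(e⁻) = Q/F = 27890/96485 = 0.2891 mol
Al³⁺ + 3e⁻ → Al, so n(Al) = 0.2891 / 3 = 0.09637 mol
m = 0.09637 × 26.98 = 2.60 g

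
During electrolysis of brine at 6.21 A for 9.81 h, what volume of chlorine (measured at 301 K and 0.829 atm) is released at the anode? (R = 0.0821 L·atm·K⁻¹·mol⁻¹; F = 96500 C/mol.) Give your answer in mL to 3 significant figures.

Charge passed = 6.21 × 35316 = 2.193×10^5 C
n(e⁻) = 2.193×10^5 / 96500 = 2.273 mol
2Cl⁻ → Cl₂ + 2e⁻, so n(Cl₂) = 2.273 / 2 = 1.137 mol
V = nRT/P = 1.137 × 0.0821 × 301 / 0.829 = 33.89 L
= 33900 mL

33900 mL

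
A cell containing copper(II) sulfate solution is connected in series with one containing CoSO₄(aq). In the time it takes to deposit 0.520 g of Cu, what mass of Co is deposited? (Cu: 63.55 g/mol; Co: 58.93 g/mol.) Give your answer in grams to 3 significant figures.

0.482 g

n(Cu) = 0.520 / 63.55 = 0.008183 mol
Cu²⁺ + 2e⁻ → Cu, so n(e⁻) = 2 × 0.008183 = 0.01637 mol
Same current for the same time ⇒ same n(e⁻) = 0.01637 mol in both cells.
Co²⁺ + 2e⁻ → Co, so n(Co) = 0.01637 / 2 = 0.008185 mol
m(Co) = 0.008185 × 58.93 = 0.482 g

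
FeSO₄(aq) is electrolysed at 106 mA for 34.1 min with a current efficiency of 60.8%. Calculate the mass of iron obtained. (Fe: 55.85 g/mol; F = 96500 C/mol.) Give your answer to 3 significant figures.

Q = 0.106 × 2046 = 216.9 C
n(e⁻) = 216.9 / 96500 = 0.002248 mol
Fe²⁺ + 2e⁻ → Fe, so theoretical m(Fe) = 0.001124 × 55.85 = 0.06278 g
Actual mass = 60.8% × 0.06278 = 0.0382 g

0.0382 g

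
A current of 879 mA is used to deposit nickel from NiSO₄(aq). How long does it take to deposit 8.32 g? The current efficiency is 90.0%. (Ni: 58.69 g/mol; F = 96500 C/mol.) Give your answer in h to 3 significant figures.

9.61 h

n(Ni) = 8.32 / 58.69 = 0.1418 mol
Ni²⁺ + 2e⁻ → Ni, so n(e⁻) = 2 × 0.1418 = 0.2836 mol
Q = 0.2836 × 96500 / 0.900 = 30410 C
t = Q / I = 30410 / 0.879 = 34600 s = 9.61 h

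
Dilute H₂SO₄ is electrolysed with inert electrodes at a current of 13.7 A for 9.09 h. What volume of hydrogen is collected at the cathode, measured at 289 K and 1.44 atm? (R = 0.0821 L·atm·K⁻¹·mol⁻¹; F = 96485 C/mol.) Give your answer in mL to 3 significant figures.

38300 mL

Q = It = 13.7 × 32724 = 4.483×10^5 C
Moles of electrons = 4.483×10^5 / 96485 = 4.646 mol
2H⁺ + 2e⁻ → H₂, so n(H₂) = 4.646 / 2 = 2.323 mol
V = nRT/P = 2.323 × 0.0821 × 289 / 1.44 = 38.28 L
= 38300 mL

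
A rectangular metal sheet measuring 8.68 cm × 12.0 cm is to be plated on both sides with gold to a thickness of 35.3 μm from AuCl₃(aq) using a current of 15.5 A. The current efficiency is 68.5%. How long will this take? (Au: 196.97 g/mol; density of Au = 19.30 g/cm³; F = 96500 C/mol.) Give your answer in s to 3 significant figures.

1960 s

Plated area = 2 × 8.68 × 12.0 = 208.3 cm²
Volume = 208.3 × 35.3×10⁻⁴ cm = 0.7353 cm³
m(Au) = 0.7353 × 19.30 = 14.19 g
n(Au) = 14.19 / 196.97 = 0.07204 mol; n(e⁻) = 3 × 0.07204 = 0.2161 mol
Q = 0.2161 × 96500 / 0.685 = 30440 C
t = 30440 / 15.5 = 1964 s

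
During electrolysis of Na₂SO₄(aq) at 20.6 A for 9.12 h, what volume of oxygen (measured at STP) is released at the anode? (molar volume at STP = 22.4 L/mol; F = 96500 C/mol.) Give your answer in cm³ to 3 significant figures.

39200 cm³

Charge passed = 20.6 × 32832 = 6.763×10^5 C
n(e⁻) = Q/F = 6.763×10^5/96500 = 7.008 mol
2H₂O → O₂ + 4H⁺ + 4e⁻, so n(O₂) = 7.008 / 4 = 1.752 mol
V = 1.752 × 22.4 = 39.24 L
= 39200 cm³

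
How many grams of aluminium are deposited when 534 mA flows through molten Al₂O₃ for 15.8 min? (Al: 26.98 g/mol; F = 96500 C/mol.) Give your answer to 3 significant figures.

Q = It = 0.534 × 948 = 506.2 C
n(e⁻) = 506.2 / 96500 = 0.005246 mol
Al³⁺ + 3e⁻ → Al, so n(Al) = 0.005246 / 3 = 0.001749 mol
m = 0.001749 × 26.98 = 0.0472 g

0.0472 g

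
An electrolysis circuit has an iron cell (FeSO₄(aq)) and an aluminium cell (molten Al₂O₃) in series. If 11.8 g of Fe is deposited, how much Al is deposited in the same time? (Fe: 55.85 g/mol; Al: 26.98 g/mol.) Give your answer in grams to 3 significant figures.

n(Fe) = 11.8 / 55.85 = 0.2113 mol
Fe²⁺ + 2e⁻ → Fe, so n(e⁻) = 2 × 0.2113 = 0.4226 mol
In series, the same 0.4226 mol of electrons flows through the second cell.
Al³⁺ + 3e⁻ → Al, so n(Al) = 0.4226 / 3 = 0.1409 mol
m(Al) = 0.1409 × 26.98 = 3.80 g

3.80 g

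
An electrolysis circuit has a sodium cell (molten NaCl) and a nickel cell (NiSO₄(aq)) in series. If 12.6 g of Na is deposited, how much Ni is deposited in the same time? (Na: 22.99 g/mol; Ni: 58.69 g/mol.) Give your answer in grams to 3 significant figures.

16.1 g

n(Na) = 12.6 / 22.99 = 0.5481 mol
Na⁺ + e⁻ → Na, so n(e⁻) = 0.5481 mol
Same current for the same time ⇒ same n(e⁻) = 0.5481 mol in both cells.
Ni²⁺ + 2e⁻ → Ni, so n(Ni) = 0.5481 / 2 = 0.2741 mol
m(Ni) = 0.2741 × 58.69 = 16.1 g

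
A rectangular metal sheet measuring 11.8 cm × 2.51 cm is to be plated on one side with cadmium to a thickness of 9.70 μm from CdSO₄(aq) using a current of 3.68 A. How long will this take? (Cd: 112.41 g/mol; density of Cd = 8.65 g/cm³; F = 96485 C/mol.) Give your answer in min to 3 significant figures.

1.93 min

Plated area = 11.8 × 2.51 = 29.62 cm²
Volume = 29.62 × 9.70×10⁻⁴ cm = 0.02873 cm³
m(Cd) = 0.02873 × 8.65 = 0.2485 g
n(Cd) = 0.2485 / 112.41 = 0.002211 mol; n(e⁻) = 2 × 0.002211 = 0.004422 mol
Q = 0.004422 × 96485 = 426.7 C
t = 426.7 / 3.68 = 116.0 s = 1.93 min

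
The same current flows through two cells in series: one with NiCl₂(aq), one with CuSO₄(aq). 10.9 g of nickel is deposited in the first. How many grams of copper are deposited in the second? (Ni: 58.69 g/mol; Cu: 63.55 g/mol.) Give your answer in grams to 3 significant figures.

n(Ni) = 10.9 / 58.69 = 0.1857 mol
Ni²⁺ + 2e⁻ → Ni, so n(e⁻) = 2 × 0.1857 = 0.3714 mol
The cells are in series, so the same charge (and hence the same n(e⁻) = 0.3714 mol) passes through both.
Cu²⁺ + 2e⁻ → Cu, so n(Cu) = 0.3714 / 2 = 0.1857 mol
m(Cu) = 0.1857 × 63.55 = 11.8 g

11.8 g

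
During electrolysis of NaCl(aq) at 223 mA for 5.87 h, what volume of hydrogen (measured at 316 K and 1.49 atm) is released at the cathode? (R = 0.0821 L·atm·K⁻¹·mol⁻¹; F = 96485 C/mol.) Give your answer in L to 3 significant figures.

Q = It = 0.223 × 21132 = 4712 C
n(e⁻) = Q/F = 4712/96485 = 0.04884 mol
2H⁺ + 2e⁻ → H₂, so n(H₂) = 0.04884 / 2 = 0.02442 mol
V = nRT/P = 0.02442 × 0.0821 × 316 / 1.49 = 0.4252 L

0.425 L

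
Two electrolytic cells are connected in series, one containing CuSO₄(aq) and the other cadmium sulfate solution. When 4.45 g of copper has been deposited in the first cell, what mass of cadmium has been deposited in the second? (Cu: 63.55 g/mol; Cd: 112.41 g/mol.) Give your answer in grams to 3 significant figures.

7.87 g

n(Cu) = 4.45 / 63.55 = 0.07002 mol
Cu²⁺ + 2e⁻ → Cu, so n(e⁻) = 2 × 0.07002 = 0.1400 mol
Same current for the same time ⇒ same n(e⁻) = 0.1400 mol in both cells.
Cd²⁺ + 2e⁻ → Cd, so n(Cd) = 0.1400 / 2 = 0.07000 mol
m(Cd) = 0.07000 × 112.41 = 7.87 g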